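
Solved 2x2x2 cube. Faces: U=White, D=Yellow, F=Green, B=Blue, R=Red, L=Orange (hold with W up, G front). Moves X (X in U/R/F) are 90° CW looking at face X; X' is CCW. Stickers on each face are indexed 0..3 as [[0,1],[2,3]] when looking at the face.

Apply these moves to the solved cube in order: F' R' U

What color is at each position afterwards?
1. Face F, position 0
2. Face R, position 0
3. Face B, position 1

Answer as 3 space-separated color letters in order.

After move 1 (F'): F=GGGG U=WWRR R=YRYR D=OOYY L=OWOW
After move 2 (R'): R=RRYY U=WBRB F=GWGR D=OGYG B=YBOB
After move 3 (U): U=RWBB F=RRGR R=YBYY B=OWOB L=GWOW
Query 1: F[0] = R
Query 2: R[0] = Y
Query 3: B[1] = W

Answer: R Y W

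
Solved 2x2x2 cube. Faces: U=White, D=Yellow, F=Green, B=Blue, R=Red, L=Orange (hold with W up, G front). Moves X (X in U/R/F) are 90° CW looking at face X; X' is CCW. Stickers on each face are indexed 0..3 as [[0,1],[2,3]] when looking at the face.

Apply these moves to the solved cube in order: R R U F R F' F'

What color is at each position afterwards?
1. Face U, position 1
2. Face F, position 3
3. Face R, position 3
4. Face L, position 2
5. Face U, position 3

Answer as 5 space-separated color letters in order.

After move 1 (R): R=RRRR U=WGWG F=GYGY D=YBYB B=WBWB
After move 2 (R): R=RRRR U=WYWY F=GBGB D=YWYW B=GBGB
After move 3 (U): U=WWYY F=RRGB R=GBRR B=OOGB L=GBOO
After move 4 (F): F=GRBR U=WWOB R=YBYR D=RGYW L=GYOW
After move 5 (R): R=YYRB U=WROR F=GGBW D=RGYO B=BOWB
After move 6 (F'): F=GWGB U=WRYR R=GYRB D=YWYO L=GROO
After move 7 (F'): F=WBGG U=WRGR R=WYYB D=ROYO L=GROY
Query 1: U[1] = R
Query 2: F[3] = G
Query 3: R[3] = B
Query 4: L[2] = O
Query 5: U[3] = R

Answer: R G B O R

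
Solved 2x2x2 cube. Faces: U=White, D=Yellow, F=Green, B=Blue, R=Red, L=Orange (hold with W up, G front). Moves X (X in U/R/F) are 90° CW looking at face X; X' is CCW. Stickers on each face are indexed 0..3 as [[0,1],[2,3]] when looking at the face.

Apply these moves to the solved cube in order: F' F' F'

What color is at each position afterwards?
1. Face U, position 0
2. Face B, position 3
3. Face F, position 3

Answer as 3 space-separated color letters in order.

Answer: W B G

Derivation:
After move 1 (F'): F=GGGG U=WWRR R=YRYR D=OOYY L=OWOW
After move 2 (F'): F=GGGG U=WWYY R=OROR D=WWYY L=OROR
After move 3 (F'): F=GGGG U=WWOO R=WRWR D=RRYY L=OYOY
Query 1: U[0] = W
Query 2: B[3] = B
Query 3: F[3] = G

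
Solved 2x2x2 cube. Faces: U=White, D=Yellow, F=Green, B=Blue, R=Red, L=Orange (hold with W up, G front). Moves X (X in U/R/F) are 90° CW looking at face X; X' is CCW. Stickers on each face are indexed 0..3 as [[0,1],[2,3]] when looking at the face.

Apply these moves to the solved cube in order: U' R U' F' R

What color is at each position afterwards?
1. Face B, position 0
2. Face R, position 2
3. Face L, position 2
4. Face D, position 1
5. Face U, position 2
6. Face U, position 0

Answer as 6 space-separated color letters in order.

After move 1 (U'): U=WWWW F=OOGG R=GGRR B=RRBB L=BBOO
After move 2 (R): R=RGRG U=WOWG F=OYGY D=YBYR B=WRWB
After move 3 (U'): U=OGWW F=BBGY R=OYRG B=RGWB L=WROO
After move 4 (F'): F=BYBG U=OGOR R=BYYG D=ROYR L=WWOW
After move 5 (R): R=YBGY U=OYOG F=BOBR D=RWYR B=RGGB
Query 1: B[0] = R
Query 2: R[2] = G
Query 3: L[2] = O
Query 4: D[1] = W
Query 5: U[2] = O
Query 6: U[0] = O

Answer: R G O W O O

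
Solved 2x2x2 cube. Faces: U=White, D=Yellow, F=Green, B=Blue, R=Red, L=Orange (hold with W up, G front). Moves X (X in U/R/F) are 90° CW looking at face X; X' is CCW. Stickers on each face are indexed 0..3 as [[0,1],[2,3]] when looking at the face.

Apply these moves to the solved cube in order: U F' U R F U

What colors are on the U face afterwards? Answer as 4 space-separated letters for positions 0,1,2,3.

Answer: W B G B

Derivation:
After move 1 (U): U=WWWW F=RRGG R=BBRR B=OOBB L=GGOO
After move 2 (F'): F=RGRG U=WWBR R=YBYR D=GOYY L=GWOW
After move 3 (U): U=BWRW F=YBRG R=OOYR B=GWBB L=RGOW
After move 4 (R): R=YORO U=BBRG F=YORY D=GBYG B=WWWB
After move 5 (F): F=RYYO U=BBWG R=ROGO D=RYYG L=RGOB
After move 6 (U): U=WBGB F=ROYO R=WWGO B=RGWB L=RYOB
Query: U face = WBGB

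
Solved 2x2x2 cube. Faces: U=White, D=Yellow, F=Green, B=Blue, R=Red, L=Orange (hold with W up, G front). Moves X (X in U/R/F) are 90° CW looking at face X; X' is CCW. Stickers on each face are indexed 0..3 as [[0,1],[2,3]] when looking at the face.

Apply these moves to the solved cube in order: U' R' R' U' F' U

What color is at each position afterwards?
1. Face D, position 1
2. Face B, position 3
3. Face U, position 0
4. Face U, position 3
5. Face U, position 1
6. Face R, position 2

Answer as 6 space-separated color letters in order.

Answer: O B O Y Y Y

Derivation:
After move 1 (U'): U=WWWW F=OOGG R=GGRR B=RRBB L=BBOO
After move 2 (R'): R=GRGR U=WBWR F=OWGW D=YOYG B=YRYB
After move 3 (R'): R=RRGG U=WYWY F=OBGR D=YWYW B=GROB
After move 4 (U'): U=YYWW F=BBGR R=OBGG B=RROB L=GROO
After move 5 (F'): F=BRBG U=YYOG R=WBYG D=ROYW L=GWOW
After move 6 (U): U=OYGY F=WBBG R=RRYG B=GWOB L=BROW
Query 1: D[1] = O
Query 2: B[3] = B
Query 3: U[0] = O
Query 4: U[3] = Y
Query 5: U[1] = Y
Query 6: R[2] = Y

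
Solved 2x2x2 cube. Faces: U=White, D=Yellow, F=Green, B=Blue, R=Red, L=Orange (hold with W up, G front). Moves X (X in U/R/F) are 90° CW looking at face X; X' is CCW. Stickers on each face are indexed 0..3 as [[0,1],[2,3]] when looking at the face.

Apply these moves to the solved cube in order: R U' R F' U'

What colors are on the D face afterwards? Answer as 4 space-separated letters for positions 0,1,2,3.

After move 1 (R): R=RRRR U=WGWG F=GYGY D=YBYB B=WBWB
After move 2 (U'): U=GGWW F=OOGY R=GYRR B=RRWB L=WBOO
After move 3 (R): R=RGRY U=GOWY F=OBGB D=YWYR B=WRGB
After move 4 (F'): F=BBOG U=GORR R=WGYY D=BOYR L=WYOW
After move 5 (U'): U=ORGR F=WYOG R=BBYY B=WGGB L=WROW
Query: D face = BOYR

Answer: B O Y R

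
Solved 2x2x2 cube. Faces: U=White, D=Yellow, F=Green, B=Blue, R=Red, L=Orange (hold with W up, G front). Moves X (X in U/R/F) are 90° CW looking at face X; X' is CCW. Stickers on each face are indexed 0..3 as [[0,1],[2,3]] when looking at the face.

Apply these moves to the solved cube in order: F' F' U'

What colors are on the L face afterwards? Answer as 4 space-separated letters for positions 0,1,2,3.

Answer: B B O R

Derivation:
After move 1 (F'): F=GGGG U=WWRR R=YRYR D=OOYY L=OWOW
After move 2 (F'): F=GGGG U=WWYY R=OROR D=WWYY L=OROR
After move 3 (U'): U=WYWY F=ORGG R=GGOR B=ORBB L=BBOR
Query: L face = BBOR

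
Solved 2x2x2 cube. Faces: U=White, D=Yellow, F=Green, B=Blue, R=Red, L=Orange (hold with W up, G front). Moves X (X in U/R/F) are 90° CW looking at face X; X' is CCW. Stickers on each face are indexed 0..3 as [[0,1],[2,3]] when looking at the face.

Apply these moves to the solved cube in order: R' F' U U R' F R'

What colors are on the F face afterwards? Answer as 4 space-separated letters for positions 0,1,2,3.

Answer: G Y W R

Derivation:
After move 1 (R'): R=RRRR U=WBWB F=GWGW D=YGYG B=YBYB
After move 2 (F'): F=WWGG U=WBRR R=GRYR D=OOYG L=OBOW
After move 3 (U): U=RWRB F=GRGG R=YBYR B=OBYB L=WWOW
After move 4 (U): U=RRBW F=YBGG R=OBYR B=WWYB L=GROW
After move 5 (R'): R=BROY U=RYBW F=YRGW D=OBYG B=GWOB
After move 6 (F): F=GYWR U=RYWR R=BRWY D=OBYG L=GOOB
After move 7 (R'): R=RYBW U=ROWG F=GYWR D=OYYR B=GWBB
Query: F face = GYWR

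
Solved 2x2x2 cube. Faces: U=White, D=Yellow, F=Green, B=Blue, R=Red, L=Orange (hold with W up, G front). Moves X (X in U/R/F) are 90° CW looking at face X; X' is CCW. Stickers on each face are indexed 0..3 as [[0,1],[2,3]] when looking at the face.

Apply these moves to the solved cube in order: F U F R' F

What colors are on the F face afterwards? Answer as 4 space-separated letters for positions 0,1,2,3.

After move 1 (F): F=GGGG U=WWOO R=WRWR D=RRYY L=OYOY
After move 2 (U): U=OWOW F=WRGG R=BBWR B=OYBB L=GGOY
After move 3 (F): F=GWGR U=OWYG R=OBWR D=WBYY L=GROR
After move 4 (R'): R=BROW U=OBYO F=GWGG D=WWYR B=YYBB
After move 5 (F): F=GGGW U=OBRR R=YROW D=OBYR L=GWOW
Query: F face = GGGW

Answer: G G G W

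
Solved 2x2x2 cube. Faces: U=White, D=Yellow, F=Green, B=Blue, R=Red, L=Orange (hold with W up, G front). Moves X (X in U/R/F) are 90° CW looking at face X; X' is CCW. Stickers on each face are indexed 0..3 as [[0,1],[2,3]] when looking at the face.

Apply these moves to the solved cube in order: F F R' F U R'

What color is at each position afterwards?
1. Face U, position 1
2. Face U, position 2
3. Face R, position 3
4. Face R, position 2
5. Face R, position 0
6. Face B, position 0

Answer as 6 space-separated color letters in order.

After move 1 (F): F=GGGG U=WWOO R=WRWR D=RRYY L=OYOY
After move 2 (F): F=GGGG U=WWYY R=OROR D=WWYY L=OROR
After move 3 (R'): R=RROO U=WBYB F=GWGY D=WGYG B=YBWB
After move 4 (F): F=GGYW U=WBRR R=YRBO D=ORYG L=OWOG
After move 5 (U): U=RWRB F=YRYW R=YBBO B=OWWB L=GGOG
After move 6 (R'): R=BOYB U=RWRO F=YWYB D=ORYW B=GWRB
Query 1: U[1] = W
Query 2: U[2] = R
Query 3: R[3] = B
Query 4: R[2] = Y
Query 5: R[0] = B
Query 6: B[0] = G

Answer: W R B Y B G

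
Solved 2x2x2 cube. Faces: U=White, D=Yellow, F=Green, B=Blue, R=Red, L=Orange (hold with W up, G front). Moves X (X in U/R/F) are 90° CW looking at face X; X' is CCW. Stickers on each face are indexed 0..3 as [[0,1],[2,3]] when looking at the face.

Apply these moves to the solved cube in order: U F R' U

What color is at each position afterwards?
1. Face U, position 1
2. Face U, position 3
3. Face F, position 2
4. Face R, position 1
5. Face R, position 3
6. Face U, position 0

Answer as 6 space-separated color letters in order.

After move 1 (U): U=WWWW F=RRGG R=BBRR B=OOBB L=GGOO
After move 2 (F): F=GRGR U=WWOG R=WBWR D=RBYY L=GYOY
After move 3 (R'): R=BRWW U=WBOO F=GWGG D=RRYR B=YOBB
After move 4 (U): U=OWOB F=BRGG R=YOWW B=GYBB L=GWOY
Query 1: U[1] = W
Query 2: U[3] = B
Query 3: F[2] = G
Query 4: R[1] = O
Query 5: R[3] = W
Query 6: U[0] = O

Answer: W B G O W O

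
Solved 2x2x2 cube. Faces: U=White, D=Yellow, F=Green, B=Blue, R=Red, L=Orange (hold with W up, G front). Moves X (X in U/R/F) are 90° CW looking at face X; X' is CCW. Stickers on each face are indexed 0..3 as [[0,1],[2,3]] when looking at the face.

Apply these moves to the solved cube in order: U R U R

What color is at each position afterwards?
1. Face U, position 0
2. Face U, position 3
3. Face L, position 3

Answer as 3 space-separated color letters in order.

After move 1 (U): U=WWWW F=RRGG R=BBRR B=OOBB L=GGOO
After move 2 (R): R=RBRB U=WRWG F=RYGY D=YBYO B=WOWB
After move 3 (U): U=WWGR F=RBGY R=WORB B=GGWB L=RYOO
After move 4 (R): R=RWBO U=WBGY F=RBGO D=YWYG B=RGWB
Query 1: U[0] = W
Query 2: U[3] = Y
Query 3: L[3] = O

Answer: W Y O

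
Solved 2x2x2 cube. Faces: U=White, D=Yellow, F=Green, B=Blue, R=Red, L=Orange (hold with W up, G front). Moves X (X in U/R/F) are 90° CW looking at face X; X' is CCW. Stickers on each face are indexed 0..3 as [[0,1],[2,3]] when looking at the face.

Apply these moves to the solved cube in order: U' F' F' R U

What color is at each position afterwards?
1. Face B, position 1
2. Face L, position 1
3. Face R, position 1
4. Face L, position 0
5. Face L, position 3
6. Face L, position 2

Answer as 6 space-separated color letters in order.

Answer: R W R G G O

Derivation:
After move 1 (U'): U=WWWW F=OOGG R=GGRR B=RRBB L=BBOO
After move 2 (F'): F=OGOG U=WWGR R=YGYR D=BOYY L=BWOW
After move 3 (F'): F=GGOO U=WWYY R=OGBR D=WWYY L=BROG
After move 4 (R): R=BORG U=WGYO F=GWOY D=WBYR B=YRWB
After move 5 (U): U=YWOG F=BOOY R=YRRG B=BRWB L=GWOG
Query 1: B[1] = R
Query 2: L[1] = W
Query 3: R[1] = R
Query 4: L[0] = G
Query 5: L[3] = G
Query 6: L[2] = O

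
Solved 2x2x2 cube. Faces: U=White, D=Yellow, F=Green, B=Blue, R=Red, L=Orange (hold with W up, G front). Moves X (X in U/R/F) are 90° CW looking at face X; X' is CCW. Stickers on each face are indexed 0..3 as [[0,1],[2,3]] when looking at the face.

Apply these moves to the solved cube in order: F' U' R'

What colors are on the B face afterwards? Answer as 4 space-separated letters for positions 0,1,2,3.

Answer: Y R O B

Derivation:
After move 1 (F'): F=GGGG U=WWRR R=YRYR D=OOYY L=OWOW
After move 2 (U'): U=WRWR F=OWGG R=GGYR B=YRBB L=BBOW
After move 3 (R'): R=GRGY U=WBWY F=ORGR D=OWYG B=YROB
Query: B face = YROB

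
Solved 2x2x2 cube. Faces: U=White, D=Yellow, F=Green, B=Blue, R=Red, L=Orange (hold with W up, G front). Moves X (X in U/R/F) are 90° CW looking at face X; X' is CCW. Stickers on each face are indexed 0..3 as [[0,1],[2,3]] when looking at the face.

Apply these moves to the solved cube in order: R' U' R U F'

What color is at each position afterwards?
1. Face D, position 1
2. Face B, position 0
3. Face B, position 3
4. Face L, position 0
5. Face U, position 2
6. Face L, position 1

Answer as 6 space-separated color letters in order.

After move 1 (R'): R=RRRR U=WBWB F=GWGW D=YGYG B=YBYB
After move 2 (U'): U=BBWW F=OOGW R=GWRR B=RRYB L=YBOO
After move 3 (R): R=RGRW U=BOWW F=OGGG D=YYYR B=WRBB
After move 4 (U): U=WBWO F=RGGG R=WRRW B=YBBB L=OGOO
After move 5 (F'): F=GGRG U=WBWR R=YRYW D=GOYR L=OOOW
Query 1: D[1] = O
Query 2: B[0] = Y
Query 3: B[3] = B
Query 4: L[0] = O
Query 5: U[2] = W
Query 6: L[1] = O

Answer: O Y B O W O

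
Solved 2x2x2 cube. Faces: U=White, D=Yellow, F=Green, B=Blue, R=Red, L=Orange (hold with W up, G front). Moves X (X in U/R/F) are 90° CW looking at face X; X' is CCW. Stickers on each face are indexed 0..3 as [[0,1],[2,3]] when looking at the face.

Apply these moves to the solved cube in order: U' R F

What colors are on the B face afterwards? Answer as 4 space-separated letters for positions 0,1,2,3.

After move 1 (U'): U=WWWW F=OOGG R=GGRR B=RRBB L=BBOO
After move 2 (R): R=RGRG U=WOWG F=OYGY D=YBYR B=WRWB
After move 3 (F): F=GOYY U=WOOB R=WGGG D=RRYR L=BYOB
Query: B face = WRWB

Answer: W R W B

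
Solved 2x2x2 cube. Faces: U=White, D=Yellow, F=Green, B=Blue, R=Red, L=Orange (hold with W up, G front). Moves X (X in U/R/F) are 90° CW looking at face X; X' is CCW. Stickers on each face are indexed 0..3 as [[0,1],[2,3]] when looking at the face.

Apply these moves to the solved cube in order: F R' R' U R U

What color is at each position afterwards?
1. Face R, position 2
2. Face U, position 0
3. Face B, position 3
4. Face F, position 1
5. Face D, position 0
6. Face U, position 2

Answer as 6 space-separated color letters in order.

After move 1 (F): F=GGGG U=WWOO R=WRWR D=RRYY L=OYOY
After move 2 (R'): R=RRWW U=WBOB F=GWGO D=RGYG B=YBRB
After move 3 (R'): R=RWRW U=WROY F=GBGB D=RWYO B=GBGB
After move 4 (U): U=OWYR F=RWGB R=GBRW B=OYGB L=GBOY
After move 5 (R): R=RGWB U=OWYB F=RWGO D=RGYO B=RYWB
After move 6 (U): U=YOBW F=RGGO R=RYWB B=GBWB L=RWOY
Query 1: R[2] = W
Query 2: U[0] = Y
Query 3: B[3] = B
Query 4: F[1] = G
Query 5: D[0] = R
Query 6: U[2] = B

Answer: W Y B G R B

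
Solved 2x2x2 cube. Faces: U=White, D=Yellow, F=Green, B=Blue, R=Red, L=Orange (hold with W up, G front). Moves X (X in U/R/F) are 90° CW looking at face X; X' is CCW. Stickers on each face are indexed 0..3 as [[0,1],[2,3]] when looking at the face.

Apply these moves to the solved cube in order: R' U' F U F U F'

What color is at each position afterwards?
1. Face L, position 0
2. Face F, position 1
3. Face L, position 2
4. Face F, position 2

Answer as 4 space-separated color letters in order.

After move 1 (R'): R=RRRR U=WBWB F=GWGW D=YGYG B=YBYB
After move 2 (U'): U=BBWW F=OOGW R=GWRR B=RRYB L=YBOO
After move 3 (F): F=GOWO U=BBOB R=WWWR D=RGYG L=YYOG
After move 4 (U): U=OBBB F=WWWO R=RRWR B=YYYB L=GOOG
After move 5 (F): F=WWOW U=OBGO R=BRBR D=WRYG L=GROG
After move 6 (U): U=GOOB F=BROW R=YYBR B=GRYB L=WWOG
After move 7 (F'): F=RWBO U=GOYB R=RYWR D=WGYG L=WBOO
Query 1: L[0] = W
Query 2: F[1] = W
Query 3: L[2] = O
Query 4: F[2] = B

Answer: W W O B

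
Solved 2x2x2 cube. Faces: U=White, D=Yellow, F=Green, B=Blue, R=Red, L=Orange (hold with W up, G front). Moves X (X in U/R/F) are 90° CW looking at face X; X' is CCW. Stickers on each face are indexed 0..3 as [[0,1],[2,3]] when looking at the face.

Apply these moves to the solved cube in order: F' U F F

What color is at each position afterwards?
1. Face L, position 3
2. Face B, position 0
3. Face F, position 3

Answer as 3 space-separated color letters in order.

After move 1 (F'): F=GGGG U=WWRR R=YRYR D=OOYY L=OWOW
After move 2 (U): U=RWRW F=YRGG R=BBYR B=OWBB L=GGOW
After move 3 (F): F=GYGR U=RWWG R=RBWR D=YBYY L=GOOO
After move 4 (F): F=GGRY U=RWOO R=WBGR D=WRYY L=GYOB
Query 1: L[3] = B
Query 2: B[0] = O
Query 3: F[3] = Y

Answer: B O Y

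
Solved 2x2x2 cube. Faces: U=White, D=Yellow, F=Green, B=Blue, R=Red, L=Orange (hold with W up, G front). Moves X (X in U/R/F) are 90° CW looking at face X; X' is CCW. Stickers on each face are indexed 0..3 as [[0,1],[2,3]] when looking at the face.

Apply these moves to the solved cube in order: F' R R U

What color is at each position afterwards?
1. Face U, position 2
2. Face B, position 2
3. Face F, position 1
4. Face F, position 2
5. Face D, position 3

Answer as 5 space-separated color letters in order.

Answer: Y G Y G R

Derivation:
After move 1 (F'): F=GGGG U=WWRR R=YRYR D=OOYY L=OWOW
After move 2 (R): R=YYRR U=WGRG F=GOGY D=OBYB B=RBWB
After move 3 (R): R=RYRY U=WORY F=GBGB D=OWYR B=GBGB
After move 4 (U): U=RWYO F=RYGB R=GBRY B=OWGB L=GBOW
Query 1: U[2] = Y
Query 2: B[2] = G
Query 3: F[1] = Y
Query 4: F[2] = G
Query 5: D[3] = R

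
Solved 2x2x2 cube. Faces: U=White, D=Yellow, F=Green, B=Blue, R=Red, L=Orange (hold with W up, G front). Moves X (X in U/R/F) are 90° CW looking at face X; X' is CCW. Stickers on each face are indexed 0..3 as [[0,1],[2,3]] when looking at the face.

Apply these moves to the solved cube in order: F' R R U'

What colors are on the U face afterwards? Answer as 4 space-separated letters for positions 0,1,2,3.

Answer: O Y W R

Derivation:
After move 1 (F'): F=GGGG U=WWRR R=YRYR D=OOYY L=OWOW
After move 2 (R): R=YYRR U=WGRG F=GOGY D=OBYB B=RBWB
After move 3 (R): R=RYRY U=WORY F=GBGB D=OWYR B=GBGB
After move 4 (U'): U=OYWR F=OWGB R=GBRY B=RYGB L=GBOW
Query: U face = OYWR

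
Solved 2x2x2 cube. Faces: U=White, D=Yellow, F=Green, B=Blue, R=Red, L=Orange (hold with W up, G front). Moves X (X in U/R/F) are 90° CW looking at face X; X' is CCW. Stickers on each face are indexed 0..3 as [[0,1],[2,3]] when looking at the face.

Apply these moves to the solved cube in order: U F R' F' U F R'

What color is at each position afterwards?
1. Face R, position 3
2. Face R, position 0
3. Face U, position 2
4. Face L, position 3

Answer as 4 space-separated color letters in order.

After move 1 (U): U=WWWW F=RRGG R=BBRR B=OOBB L=GGOO
After move 2 (F): F=GRGR U=WWOG R=WBWR D=RBYY L=GYOY
After move 3 (R'): R=BRWW U=WBOO F=GWGG D=RRYR B=YOBB
After move 4 (F'): F=WGGG U=WBBW R=RRRW D=YYYR L=GOOO
After move 5 (U): U=BWWB F=RRGG R=YORW B=GOBB L=WGOO
After move 6 (F): F=GRGR U=BWOG R=WOBW D=RYYR L=WYOY
After move 7 (R'): R=OWWB U=BBOG F=GWGG D=RRYR B=ROYB
Query 1: R[3] = B
Query 2: R[0] = O
Query 3: U[2] = O
Query 4: L[3] = Y

Answer: B O O Y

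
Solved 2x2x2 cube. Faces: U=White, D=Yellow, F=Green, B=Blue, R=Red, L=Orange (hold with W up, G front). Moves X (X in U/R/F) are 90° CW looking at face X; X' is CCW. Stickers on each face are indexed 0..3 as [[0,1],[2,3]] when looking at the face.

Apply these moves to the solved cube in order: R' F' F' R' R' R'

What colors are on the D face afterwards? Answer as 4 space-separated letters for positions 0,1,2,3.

Answer: B Y Y Y

Derivation:
After move 1 (R'): R=RRRR U=WBWB F=GWGW D=YGYG B=YBYB
After move 2 (F'): F=WWGG U=WBRR R=GRYR D=OOYG L=OBOW
After move 3 (F'): F=WGWG U=WBGY R=OROR D=BWYG L=OROR
After move 4 (R'): R=RROO U=WYGY F=WBWY D=BGYG B=GBWB
After move 5 (R'): R=RORO U=WWGG F=WYWY D=BBYY B=GBGB
After move 6 (R'): R=OORR U=WGGG F=WWWG D=BYYY B=YBBB
Query: D face = BYYY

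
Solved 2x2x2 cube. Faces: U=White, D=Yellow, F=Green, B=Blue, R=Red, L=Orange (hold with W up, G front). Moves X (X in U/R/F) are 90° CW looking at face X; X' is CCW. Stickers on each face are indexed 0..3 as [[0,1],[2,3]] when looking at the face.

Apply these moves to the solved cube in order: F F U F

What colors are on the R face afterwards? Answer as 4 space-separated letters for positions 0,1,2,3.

After move 1 (F): F=GGGG U=WWOO R=WRWR D=RRYY L=OYOY
After move 2 (F): F=GGGG U=WWYY R=OROR D=WWYY L=OROR
After move 3 (U): U=YWYW F=ORGG R=BBOR B=ORBB L=GGOR
After move 4 (F): F=GOGR U=YWRG R=YBWR D=OBYY L=GWOW
Query: R face = YBWR

Answer: Y B W R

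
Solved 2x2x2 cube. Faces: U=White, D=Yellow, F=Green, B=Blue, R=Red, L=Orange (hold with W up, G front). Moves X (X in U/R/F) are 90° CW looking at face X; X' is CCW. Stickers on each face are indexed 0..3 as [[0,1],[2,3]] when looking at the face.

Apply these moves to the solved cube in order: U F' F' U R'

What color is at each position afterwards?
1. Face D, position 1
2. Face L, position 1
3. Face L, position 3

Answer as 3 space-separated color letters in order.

Answer: B G B

Derivation:
After move 1 (U): U=WWWW F=RRGG R=BBRR B=OOBB L=GGOO
After move 2 (F'): F=RGRG U=WWBR R=YBYR D=GOYY L=GWOW
After move 3 (F'): F=GGRR U=WWYY R=OBGR D=WWYY L=GROB
After move 4 (U): U=YWYW F=OBRR R=OOGR B=GRBB L=GGOB
After move 5 (R'): R=OROG U=YBYG F=OWRW D=WBYR B=YRWB
Query 1: D[1] = B
Query 2: L[1] = G
Query 3: L[3] = B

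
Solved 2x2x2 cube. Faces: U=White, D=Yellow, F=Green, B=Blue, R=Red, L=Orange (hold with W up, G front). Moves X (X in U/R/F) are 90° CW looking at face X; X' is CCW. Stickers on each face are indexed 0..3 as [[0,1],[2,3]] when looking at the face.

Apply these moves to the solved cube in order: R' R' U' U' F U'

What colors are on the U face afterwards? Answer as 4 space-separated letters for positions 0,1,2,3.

After move 1 (R'): R=RRRR U=WBWB F=GWGW D=YGYG B=YBYB
After move 2 (R'): R=RRRR U=WYWY F=GBGB D=YWYW B=GBGB
After move 3 (U'): U=YYWW F=OOGB R=GBRR B=RRGB L=GBOO
After move 4 (U'): U=YWYW F=GBGB R=OORR B=GBGB L=RROO
After move 5 (F): F=GGBB U=YWOR R=YOWR D=ROYW L=RYOW
After move 6 (U'): U=WRYO F=RYBB R=GGWR B=YOGB L=GBOW
Query: U face = WRYO

Answer: W R Y O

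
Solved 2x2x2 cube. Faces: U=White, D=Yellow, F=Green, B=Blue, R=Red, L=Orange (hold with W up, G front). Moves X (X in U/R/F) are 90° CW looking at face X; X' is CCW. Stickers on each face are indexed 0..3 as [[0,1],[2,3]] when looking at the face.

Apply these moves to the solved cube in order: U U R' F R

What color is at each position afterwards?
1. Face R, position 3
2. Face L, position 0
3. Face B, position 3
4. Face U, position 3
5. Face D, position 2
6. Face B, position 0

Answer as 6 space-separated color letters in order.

Answer: R R B W Y R

Derivation:
After move 1 (U): U=WWWW F=RRGG R=BBRR B=OOBB L=GGOO
After move 2 (U): U=WWWW F=BBGG R=OORR B=GGBB L=RROO
After move 3 (R'): R=OROR U=WBWG F=BWGW D=YBYG B=YGYB
After move 4 (F): F=GBWW U=WBOR R=WRGR D=OOYG L=RYOB
After move 5 (R): R=GWRR U=WBOW F=GOWG D=OYYY B=RGBB
Query 1: R[3] = R
Query 2: L[0] = R
Query 3: B[3] = B
Query 4: U[3] = W
Query 5: D[2] = Y
Query 6: B[0] = R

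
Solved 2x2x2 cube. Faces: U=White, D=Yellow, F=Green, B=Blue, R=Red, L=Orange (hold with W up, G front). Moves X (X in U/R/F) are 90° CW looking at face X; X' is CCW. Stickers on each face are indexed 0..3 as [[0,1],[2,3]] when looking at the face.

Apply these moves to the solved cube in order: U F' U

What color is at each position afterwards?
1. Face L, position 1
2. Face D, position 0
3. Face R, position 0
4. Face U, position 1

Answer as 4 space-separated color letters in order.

Answer: G G O W

Derivation:
After move 1 (U): U=WWWW F=RRGG R=BBRR B=OOBB L=GGOO
After move 2 (F'): F=RGRG U=WWBR R=YBYR D=GOYY L=GWOW
After move 3 (U): U=BWRW F=YBRG R=OOYR B=GWBB L=RGOW
Query 1: L[1] = G
Query 2: D[0] = G
Query 3: R[0] = O
Query 4: U[1] = W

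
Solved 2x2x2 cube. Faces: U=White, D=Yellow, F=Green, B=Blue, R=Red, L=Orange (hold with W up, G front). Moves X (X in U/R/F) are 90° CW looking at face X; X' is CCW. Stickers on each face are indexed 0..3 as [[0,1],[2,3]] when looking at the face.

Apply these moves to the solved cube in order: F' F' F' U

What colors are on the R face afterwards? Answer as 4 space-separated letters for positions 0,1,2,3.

After move 1 (F'): F=GGGG U=WWRR R=YRYR D=OOYY L=OWOW
After move 2 (F'): F=GGGG U=WWYY R=OROR D=WWYY L=OROR
After move 3 (F'): F=GGGG U=WWOO R=WRWR D=RRYY L=OYOY
After move 4 (U): U=OWOW F=WRGG R=BBWR B=OYBB L=GGOY
Query: R face = BBWR

Answer: B B W R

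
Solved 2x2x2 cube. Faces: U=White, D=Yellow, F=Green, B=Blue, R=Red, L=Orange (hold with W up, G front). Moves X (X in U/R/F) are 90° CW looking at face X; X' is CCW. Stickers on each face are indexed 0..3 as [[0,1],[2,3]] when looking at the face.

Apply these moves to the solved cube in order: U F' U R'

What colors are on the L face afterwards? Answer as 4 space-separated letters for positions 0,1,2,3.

After move 1 (U): U=WWWW F=RRGG R=BBRR B=OOBB L=GGOO
After move 2 (F'): F=RGRG U=WWBR R=YBYR D=GOYY L=GWOW
After move 3 (U): U=BWRW F=YBRG R=OOYR B=GWBB L=RGOW
After move 4 (R'): R=OROY U=BBRG F=YWRW D=GBYG B=YWOB
Query: L face = RGOW

Answer: R G O W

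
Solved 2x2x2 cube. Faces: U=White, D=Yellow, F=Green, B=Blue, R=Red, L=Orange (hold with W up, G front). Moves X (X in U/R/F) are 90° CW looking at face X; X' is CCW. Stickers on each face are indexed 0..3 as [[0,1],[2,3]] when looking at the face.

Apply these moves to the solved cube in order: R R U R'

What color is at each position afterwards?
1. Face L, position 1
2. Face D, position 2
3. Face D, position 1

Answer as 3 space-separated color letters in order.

Answer: B Y R

Derivation:
After move 1 (R): R=RRRR U=WGWG F=GYGY D=YBYB B=WBWB
After move 2 (R): R=RRRR U=WYWY F=GBGB D=YWYW B=GBGB
After move 3 (U): U=WWYY F=RRGB R=GBRR B=OOGB L=GBOO
After move 4 (R'): R=BRGR U=WGYO F=RWGY D=YRYB B=WOWB
Query 1: L[1] = B
Query 2: D[2] = Y
Query 3: D[1] = R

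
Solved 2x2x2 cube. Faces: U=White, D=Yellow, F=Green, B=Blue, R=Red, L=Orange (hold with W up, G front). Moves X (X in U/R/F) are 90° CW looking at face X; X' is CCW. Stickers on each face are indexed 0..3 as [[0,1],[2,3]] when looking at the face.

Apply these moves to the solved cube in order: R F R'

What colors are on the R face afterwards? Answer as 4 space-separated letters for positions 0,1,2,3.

After move 1 (R): R=RRRR U=WGWG F=GYGY D=YBYB B=WBWB
After move 2 (F): F=GGYY U=WGOO R=WRGR D=RRYB L=OYOB
After move 3 (R'): R=RRWG U=WWOW F=GGYO D=RGYY B=BBRB
Query: R face = RRWG

Answer: R R W G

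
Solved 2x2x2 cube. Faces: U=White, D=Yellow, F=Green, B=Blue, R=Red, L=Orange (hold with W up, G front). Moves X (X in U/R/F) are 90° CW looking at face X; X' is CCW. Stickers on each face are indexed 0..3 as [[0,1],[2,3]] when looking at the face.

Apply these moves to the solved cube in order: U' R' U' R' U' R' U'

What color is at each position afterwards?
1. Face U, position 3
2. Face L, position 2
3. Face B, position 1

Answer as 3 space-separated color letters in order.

Answer: B O G

Derivation:
After move 1 (U'): U=WWWW F=OOGG R=GGRR B=RRBB L=BBOO
After move 2 (R'): R=GRGR U=WBWR F=OWGW D=YOYG B=YRYB
After move 3 (U'): U=BRWW F=BBGW R=OWGR B=GRYB L=YROO
After move 4 (R'): R=WROG U=BYWG F=BRGW D=YBYW B=GROB
After move 5 (U'): U=YGBW F=YRGW R=BROG B=WROB L=GROO
After move 6 (R'): R=RGBO U=YOBW F=YGGW D=YRYW B=WRBB
After move 7 (U'): U=OWYB F=GRGW R=YGBO B=RGBB L=WROO
Query 1: U[3] = B
Query 2: L[2] = O
Query 3: B[1] = G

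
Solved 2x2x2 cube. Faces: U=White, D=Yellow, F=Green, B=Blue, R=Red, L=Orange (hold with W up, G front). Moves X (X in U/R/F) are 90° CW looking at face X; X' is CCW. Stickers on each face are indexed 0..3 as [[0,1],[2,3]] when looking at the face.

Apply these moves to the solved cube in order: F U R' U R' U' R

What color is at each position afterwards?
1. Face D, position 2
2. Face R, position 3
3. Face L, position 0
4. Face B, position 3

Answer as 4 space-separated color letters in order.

After move 1 (F): F=GGGG U=WWOO R=WRWR D=RRYY L=OYOY
After move 2 (U): U=OWOW F=WRGG R=BBWR B=OYBB L=GGOY
After move 3 (R'): R=BRBW U=OBOO F=WWGW D=RRYG B=YYRB
After move 4 (U): U=OOOB F=BRGW R=YYBW B=GGRB L=WWOY
After move 5 (R'): R=YWYB U=OROG F=BOGB D=RRYW B=GGRB
After move 6 (U'): U=RGOO F=WWGB R=BOYB B=YWRB L=GGOY
After move 7 (R): R=YBBO U=RWOB F=WRGW D=RRYY B=OWGB
Query 1: D[2] = Y
Query 2: R[3] = O
Query 3: L[0] = G
Query 4: B[3] = B

Answer: Y O G B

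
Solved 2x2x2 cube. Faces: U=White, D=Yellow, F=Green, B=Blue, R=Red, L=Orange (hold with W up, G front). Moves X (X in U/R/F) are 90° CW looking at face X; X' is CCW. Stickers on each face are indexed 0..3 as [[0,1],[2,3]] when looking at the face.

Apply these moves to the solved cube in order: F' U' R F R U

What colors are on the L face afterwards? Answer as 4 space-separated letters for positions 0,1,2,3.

After move 1 (F'): F=GGGG U=WWRR R=YRYR D=OOYY L=OWOW
After move 2 (U'): U=WRWR F=OWGG R=GGYR B=YRBB L=BBOW
After move 3 (R): R=YGRG U=WWWG F=OOGY D=OBYY B=RRRB
After move 4 (F): F=GOYO U=WWWB R=WGGG D=RYYY L=BOOB
After move 5 (R): R=GWGG U=WOWO F=GYYY D=RRYR B=BRWB
After move 6 (U): U=WWOO F=GWYY R=BRGG B=BOWB L=GYOB
Query: L face = GYOB

Answer: G Y O B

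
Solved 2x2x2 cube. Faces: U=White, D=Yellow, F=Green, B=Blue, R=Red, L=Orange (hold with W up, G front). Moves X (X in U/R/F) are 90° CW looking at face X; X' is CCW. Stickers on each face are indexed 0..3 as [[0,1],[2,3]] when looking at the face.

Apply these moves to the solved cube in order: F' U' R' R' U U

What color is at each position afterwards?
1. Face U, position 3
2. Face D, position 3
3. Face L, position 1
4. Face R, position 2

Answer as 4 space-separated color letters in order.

After move 1 (F'): F=GGGG U=WWRR R=YRYR D=OOYY L=OWOW
After move 2 (U'): U=WRWR F=OWGG R=GGYR B=YRBB L=BBOW
After move 3 (R'): R=GRGY U=WBWY F=ORGR D=OWYG B=YROB
After move 4 (R'): R=RYGG U=WOWY F=OBGY D=ORYR B=GRWB
After move 5 (U): U=WWYO F=RYGY R=GRGG B=BBWB L=OBOW
After move 6 (U): U=YWOW F=GRGY R=BBGG B=OBWB L=RYOW
Query 1: U[3] = W
Query 2: D[3] = R
Query 3: L[1] = Y
Query 4: R[2] = G

Answer: W R Y G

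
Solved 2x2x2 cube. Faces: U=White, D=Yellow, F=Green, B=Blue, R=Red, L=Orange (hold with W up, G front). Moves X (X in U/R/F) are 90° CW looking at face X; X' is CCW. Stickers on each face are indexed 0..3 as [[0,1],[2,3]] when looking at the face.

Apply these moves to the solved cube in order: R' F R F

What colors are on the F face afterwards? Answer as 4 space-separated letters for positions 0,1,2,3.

Answer: W G G R

Derivation:
After move 1 (R'): R=RRRR U=WBWB F=GWGW D=YGYG B=YBYB
After move 2 (F): F=GGWW U=WBOO R=WRBR D=RRYG L=OYOG
After move 3 (R): R=BWRR U=WGOW F=GRWG D=RYYY B=OBBB
After move 4 (F): F=WGGR U=WGGY R=OWWR D=RBYY L=OROY
Query: F face = WGGR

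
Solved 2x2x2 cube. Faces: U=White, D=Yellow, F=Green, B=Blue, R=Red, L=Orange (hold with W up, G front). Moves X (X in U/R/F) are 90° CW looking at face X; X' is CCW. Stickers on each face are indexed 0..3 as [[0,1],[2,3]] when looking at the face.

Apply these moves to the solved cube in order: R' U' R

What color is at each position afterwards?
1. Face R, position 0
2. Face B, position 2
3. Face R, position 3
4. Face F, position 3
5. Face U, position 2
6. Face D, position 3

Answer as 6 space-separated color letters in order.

After move 1 (R'): R=RRRR U=WBWB F=GWGW D=YGYG B=YBYB
After move 2 (U'): U=BBWW F=OOGW R=GWRR B=RRYB L=YBOO
After move 3 (R): R=RGRW U=BOWW F=OGGG D=YYYR B=WRBB
Query 1: R[0] = R
Query 2: B[2] = B
Query 3: R[3] = W
Query 4: F[3] = G
Query 5: U[2] = W
Query 6: D[3] = R

Answer: R B W G W R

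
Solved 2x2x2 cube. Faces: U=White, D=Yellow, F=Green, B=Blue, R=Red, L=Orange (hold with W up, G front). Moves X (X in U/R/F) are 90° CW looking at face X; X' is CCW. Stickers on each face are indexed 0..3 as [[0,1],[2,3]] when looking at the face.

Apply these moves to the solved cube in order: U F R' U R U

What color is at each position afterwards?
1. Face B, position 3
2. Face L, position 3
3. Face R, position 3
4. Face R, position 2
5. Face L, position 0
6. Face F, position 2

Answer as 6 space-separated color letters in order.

After move 1 (U): U=WWWW F=RRGG R=BBRR B=OOBB L=GGOO
After move 2 (F): F=GRGR U=WWOG R=WBWR D=RBYY L=GYOY
After move 3 (R'): R=BRWW U=WBOO F=GWGG D=RRYR B=YOBB
After move 4 (U): U=OWOB F=BRGG R=YOWW B=GYBB L=GWOY
After move 5 (R): R=WYWO U=OROG F=BRGR D=RBYG B=BYWB
After move 6 (U): U=OOGR F=WYGR R=BYWO B=GWWB L=BROY
Query 1: B[3] = B
Query 2: L[3] = Y
Query 3: R[3] = O
Query 4: R[2] = W
Query 5: L[0] = B
Query 6: F[2] = G

Answer: B Y O W B G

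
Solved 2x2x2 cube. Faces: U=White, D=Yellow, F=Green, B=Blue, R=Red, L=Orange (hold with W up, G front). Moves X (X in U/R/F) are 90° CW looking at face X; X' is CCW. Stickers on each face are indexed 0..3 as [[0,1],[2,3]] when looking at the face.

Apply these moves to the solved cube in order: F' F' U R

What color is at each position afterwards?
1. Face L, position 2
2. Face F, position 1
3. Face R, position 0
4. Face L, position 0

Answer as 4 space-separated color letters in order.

After move 1 (F'): F=GGGG U=WWRR R=YRYR D=OOYY L=OWOW
After move 2 (F'): F=GGGG U=WWYY R=OROR D=WWYY L=OROR
After move 3 (U): U=YWYW F=ORGG R=BBOR B=ORBB L=GGOR
After move 4 (R): R=OBRB U=YRYG F=OWGY D=WBYO B=WRWB
Query 1: L[2] = O
Query 2: F[1] = W
Query 3: R[0] = O
Query 4: L[0] = G

Answer: O W O G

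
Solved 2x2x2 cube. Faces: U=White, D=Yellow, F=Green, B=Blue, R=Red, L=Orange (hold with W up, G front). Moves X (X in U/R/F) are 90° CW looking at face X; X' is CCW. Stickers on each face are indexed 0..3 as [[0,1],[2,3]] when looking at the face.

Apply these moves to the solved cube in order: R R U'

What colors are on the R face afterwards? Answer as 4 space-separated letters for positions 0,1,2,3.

After move 1 (R): R=RRRR U=WGWG F=GYGY D=YBYB B=WBWB
After move 2 (R): R=RRRR U=WYWY F=GBGB D=YWYW B=GBGB
After move 3 (U'): U=YYWW F=OOGB R=GBRR B=RRGB L=GBOO
Query: R face = GBRR

Answer: G B R R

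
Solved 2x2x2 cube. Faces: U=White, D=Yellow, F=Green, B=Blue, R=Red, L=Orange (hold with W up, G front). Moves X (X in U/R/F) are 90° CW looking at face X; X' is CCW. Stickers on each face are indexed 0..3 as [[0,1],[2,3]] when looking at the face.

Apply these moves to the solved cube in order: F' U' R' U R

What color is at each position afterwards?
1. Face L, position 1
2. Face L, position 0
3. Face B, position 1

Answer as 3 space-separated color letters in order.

Answer: R O B

Derivation:
After move 1 (F'): F=GGGG U=WWRR R=YRYR D=OOYY L=OWOW
After move 2 (U'): U=WRWR F=OWGG R=GGYR B=YRBB L=BBOW
After move 3 (R'): R=GRGY U=WBWY F=ORGR D=OWYG B=YROB
After move 4 (U): U=WWYB F=GRGR R=YRGY B=BBOB L=OROW
After move 5 (R): R=GYYR U=WRYR F=GWGG D=OOYB B=BBWB
Query 1: L[1] = R
Query 2: L[0] = O
Query 3: B[1] = B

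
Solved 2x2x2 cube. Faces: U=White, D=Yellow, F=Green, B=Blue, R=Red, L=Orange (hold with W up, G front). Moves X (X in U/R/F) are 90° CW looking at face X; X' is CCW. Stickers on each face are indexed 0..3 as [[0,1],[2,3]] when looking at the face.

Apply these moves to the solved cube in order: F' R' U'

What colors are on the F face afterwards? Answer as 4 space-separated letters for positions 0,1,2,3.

Answer: O W G R

Derivation:
After move 1 (F'): F=GGGG U=WWRR R=YRYR D=OOYY L=OWOW
After move 2 (R'): R=RRYY U=WBRB F=GWGR D=OGYG B=YBOB
After move 3 (U'): U=BBWR F=OWGR R=GWYY B=RROB L=YBOW
Query: F face = OWGR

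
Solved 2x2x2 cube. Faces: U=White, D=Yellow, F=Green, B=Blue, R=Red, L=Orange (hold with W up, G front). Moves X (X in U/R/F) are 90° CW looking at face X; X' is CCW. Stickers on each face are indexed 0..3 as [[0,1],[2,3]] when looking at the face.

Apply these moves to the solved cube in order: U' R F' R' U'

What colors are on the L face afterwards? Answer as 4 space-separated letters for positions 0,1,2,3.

After move 1 (U'): U=WWWW F=OOGG R=GGRR B=RRBB L=BBOO
After move 2 (R): R=RGRG U=WOWG F=OYGY D=YBYR B=WRWB
After move 3 (F'): F=YYOG U=WORR R=BGYG D=BOYR L=BGOW
After move 4 (R'): R=GGBY U=WWRW F=YOOR D=BYYG B=RROB
After move 5 (U'): U=WWWR F=BGOR R=YOBY B=GGOB L=RROW
Query: L face = RROW

Answer: R R O W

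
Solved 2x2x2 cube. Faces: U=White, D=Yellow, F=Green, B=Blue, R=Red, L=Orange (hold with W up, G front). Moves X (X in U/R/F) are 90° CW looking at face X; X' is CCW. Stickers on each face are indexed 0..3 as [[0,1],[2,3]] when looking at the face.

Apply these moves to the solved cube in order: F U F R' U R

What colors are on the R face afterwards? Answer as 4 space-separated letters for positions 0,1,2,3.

After move 1 (F): F=GGGG U=WWOO R=WRWR D=RRYY L=OYOY
After move 2 (U): U=OWOW F=WRGG R=BBWR B=OYBB L=GGOY
After move 3 (F): F=GWGR U=OWYG R=OBWR D=WBYY L=GROR
After move 4 (R'): R=BROW U=OBYO F=GWGG D=WWYR B=YYBB
After move 5 (U): U=YOOB F=BRGG R=YYOW B=GRBB L=GWOR
After move 6 (R): R=OYWY U=YROG F=BWGR D=WBYG B=BROB
Query: R face = OYWY

Answer: O Y W Y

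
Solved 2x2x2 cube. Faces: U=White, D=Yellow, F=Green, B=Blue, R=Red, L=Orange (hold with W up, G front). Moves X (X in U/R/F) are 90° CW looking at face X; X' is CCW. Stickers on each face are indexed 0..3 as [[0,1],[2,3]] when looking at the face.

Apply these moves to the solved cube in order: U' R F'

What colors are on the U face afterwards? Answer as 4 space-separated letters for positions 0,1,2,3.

After move 1 (U'): U=WWWW F=OOGG R=GGRR B=RRBB L=BBOO
After move 2 (R): R=RGRG U=WOWG F=OYGY D=YBYR B=WRWB
After move 3 (F'): F=YYOG U=WORR R=BGYG D=BOYR L=BGOW
Query: U face = WORR

Answer: W O R R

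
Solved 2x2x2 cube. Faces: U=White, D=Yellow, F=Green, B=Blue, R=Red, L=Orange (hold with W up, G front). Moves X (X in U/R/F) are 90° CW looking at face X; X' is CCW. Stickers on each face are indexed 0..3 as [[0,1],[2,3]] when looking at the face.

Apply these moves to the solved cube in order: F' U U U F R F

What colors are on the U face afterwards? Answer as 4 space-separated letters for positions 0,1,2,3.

After move 1 (F'): F=GGGG U=WWRR R=YRYR D=OOYY L=OWOW
After move 2 (U): U=RWRW F=YRGG R=BBYR B=OWBB L=GGOW
After move 3 (U): U=RRWW F=BBGG R=OWYR B=GGBB L=YROW
After move 4 (U): U=WRWR F=OWGG R=GGYR B=YRBB L=BBOW
After move 5 (F): F=GOGW U=WRWB R=WGRR D=YGYY L=BOOO
After move 6 (R): R=RWRG U=WOWW F=GGGY D=YBYY B=BRRB
After move 7 (F): F=GGYG U=WOOO R=WWWG D=RRYY L=BYOB
Query: U face = WOOO

Answer: W O O O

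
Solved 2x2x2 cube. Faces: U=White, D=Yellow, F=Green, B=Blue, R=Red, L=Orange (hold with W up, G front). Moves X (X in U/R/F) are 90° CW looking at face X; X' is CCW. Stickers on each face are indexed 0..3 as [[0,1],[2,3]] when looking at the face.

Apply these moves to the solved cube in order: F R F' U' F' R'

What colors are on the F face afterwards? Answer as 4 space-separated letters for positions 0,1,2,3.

After move 1 (F): F=GGGG U=WWOO R=WRWR D=RRYY L=OYOY
After move 2 (R): R=WWRR U=WGOG F=GRGY D=RBYB B=OBWB
After move 3 (F'): F=RYGG U=WGWR R=BWRR D=YYYB L=OGOO
After move 4 (U'): U=GRWW F=OGGG R=RYRR B=BWWB L=OBOO
After move 5 (F'): F=GGOG U=GRRR R=YYYR D=BOYB L=OWOW
After move 6 (R'): R=YRYY U=GWRB F=GROR D=BGYG B=BWOB
Query: F face = GROR

Answer: G R O R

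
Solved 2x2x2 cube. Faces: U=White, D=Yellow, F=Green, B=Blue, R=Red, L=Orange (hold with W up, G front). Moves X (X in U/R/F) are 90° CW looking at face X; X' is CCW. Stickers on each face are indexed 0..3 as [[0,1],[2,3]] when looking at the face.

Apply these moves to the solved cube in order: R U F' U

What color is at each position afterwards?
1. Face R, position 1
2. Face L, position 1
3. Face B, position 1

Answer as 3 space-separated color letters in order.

After move 1 (R): R=RRRR U=WGWG F=GYGY D=YBYB B=WBWB
After move 2 (U): U=WWGG F=RRGY R=WBRR B=OOWB L=GYOO
After move 3 (F'): F=RYRG U=WWWR R=BBYR D=YOYB L=GGOG
After move 4 (U): U=WWRW F=BBRG R=OOYR B=GGWB L=RYOG
Query 1: R[1] = O
Query 2: L[1] = Y
Query 3: B[1] = G

Answer: O Y G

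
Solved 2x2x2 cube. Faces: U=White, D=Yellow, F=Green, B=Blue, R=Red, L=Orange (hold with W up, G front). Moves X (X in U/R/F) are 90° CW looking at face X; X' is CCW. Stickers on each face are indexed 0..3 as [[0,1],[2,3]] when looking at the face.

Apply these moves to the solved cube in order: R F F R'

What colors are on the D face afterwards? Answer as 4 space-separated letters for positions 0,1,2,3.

After move 1 (R): R=RRRR U=WGWG F=GYGY D=YBYB B=WBWB
After move 2 (F): F=GGYY U=WGOO R=WRGR D=RRYB L=OYOB
After move 3 (F): F=YGYG U=WGBY R=OROR D=GWYB L=OROR
After move 4 (R'): R=RROO U=WWBW F=YGYY D=GGYG B=BBWB
Query: D face = GGYG

Answer: G G Y G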